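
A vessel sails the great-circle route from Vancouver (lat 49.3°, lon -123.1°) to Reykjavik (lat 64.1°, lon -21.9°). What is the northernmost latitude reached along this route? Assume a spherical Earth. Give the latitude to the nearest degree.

The great circle lies in the plane with unit normal n̂ = (p₁ × p₂)/|p₁ × p₂|.
Here n̂_z ≈ +0.359; the vertex latitude is φ_max = arccos|n̂_z| ≈ 69.0°.
Check via Clairaut: cos φ_max = |cos φ₁| · sin C = cos(49.3°)·sin(33.4°) ≈ 0.359, again giving ≈ 69.0°.

≈ 69°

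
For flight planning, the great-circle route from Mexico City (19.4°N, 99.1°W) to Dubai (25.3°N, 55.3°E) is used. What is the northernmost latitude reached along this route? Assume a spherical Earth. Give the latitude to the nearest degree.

≈ 62°N

The great circle lies in the plane with unit normal n̂ = (p₁ × p₂)/|p₁ × p₂|.
Here n̂_z ≈ +0.473; the vertex latitude is φ_max = arccos|n̂_z| ≈ 61.8°.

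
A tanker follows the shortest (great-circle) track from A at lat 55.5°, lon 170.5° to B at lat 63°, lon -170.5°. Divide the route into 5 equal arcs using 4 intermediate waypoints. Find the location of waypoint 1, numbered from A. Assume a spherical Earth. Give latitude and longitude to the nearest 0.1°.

≈ lat 57.2°, lon 173.7°

Write both endpoints as unit vectors p₁, p₂ with components (cos φ cos λ, cos φ sin λ, sin φ).
The central angle between the endpoints is δ = arccos(p₁·p₂) ≈ 0.213 rad (12.2°).
Interpolate at f = 1/5 with slerp weights a = sin((1−f)δ)/sin δ ≈ 0.802, b = sin(fδ)/sin δ ≈ 0.201.
p = a·p₁ + b·p₂ ≈ (-0.538, 0.060, 0.841); φ = arcsin(p_z) ≈ 57.20°, λ = atan2(p_y, p_x) ≈ 173.65°.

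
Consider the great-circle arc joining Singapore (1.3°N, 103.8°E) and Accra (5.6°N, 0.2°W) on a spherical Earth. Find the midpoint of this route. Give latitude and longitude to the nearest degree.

Convert each endpoint to a unit vector on the sphere (x = cos φ cos λ, y = cos φ sin λ, z = sin φ).
The central angle between the endpoints is δ = arccos(p₁·p₂) ≈ 1.812 rad (103.8°).
Interpolate at f = 1/2 with slerp weights a = sin((1−f)δ)/sin δ ≈ 0.810, b = sin(fδ)/sin δ ≈ 0.810.
p = a·p₁ + b·p₂ ≈ (0.613, 0.784, 0.097); φ = arcsin(p_z) ≈ 5.59°, λ = atan2(p_y, p_x) ≈ 51.97°.

≈ 6°N, 52°E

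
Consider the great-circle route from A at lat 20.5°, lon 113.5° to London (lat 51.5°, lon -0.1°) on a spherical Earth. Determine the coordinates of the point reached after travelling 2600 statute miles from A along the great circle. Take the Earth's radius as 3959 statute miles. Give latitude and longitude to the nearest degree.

Convert each endpoint to a unit vector on the sphere (x = cos φ cos λ, y = cos φ sin λ, z = sin φ).
The central angle between the endpoints is δ = arccos(p₁·p₂) ≈ 1.530 rad (87.7°). The total great-circle distance is δ·R ≈ 1.530 × 3959 ≈ 6058 mi, so the target fraction is f = 2600/6058 ≈ 0.429.
Interpolate at f ≈ 0.429 with slerp weights a = sin((1−f)δ)/sin δ ≈ 0.767, b = sin(fδ)/sin δ ≈ 0.611.
p = a·p₁ + b·p₂ ≈ (0.094, 0.658, 0.747); φ = arcsin(p_z) ≈ 48.32°, λ = atan2(p_y, p_x) ≈ 81.89°.

≈ lat 48°, lon 82°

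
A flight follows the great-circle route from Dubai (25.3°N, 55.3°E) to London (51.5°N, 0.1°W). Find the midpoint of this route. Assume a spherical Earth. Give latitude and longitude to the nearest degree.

The haversine formula gives a central angle δ ≈ 0.858 rad (49.2°) between the endpoints.
Interpolate at f = 1/2 with slerp weights a = sin((1−f)δ)/sin δ ≈ 0.550, b = sin(fδ)/sin δ ≈ 0.550.
p = a·p₁ + b·p₂ ≈ (0.625, 0.408, 0.665); φ = arcsin(p_z) ≈ 41.70°, λ = atan2(p_y, p_x) ≈ 33.13°.

≈ (42°N, 33°E)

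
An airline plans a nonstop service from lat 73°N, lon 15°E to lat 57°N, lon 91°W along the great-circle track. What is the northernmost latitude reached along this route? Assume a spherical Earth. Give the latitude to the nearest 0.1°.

The great circle lies in the plane with unit normal n̂ = (p₁ × p₂)/|p₁ × p₂|.
Here n̂_z ≈ -0.235; the vertex latitude is φ_max = arccos|n̂_z| ≈ 76.4°.
Check via Clairaut: cos φ_max = |cos φ₁| · sin C = cos(73.0°)·sin(53.4°) ≈ 0.235, again giving ≈ 76.4°.

≈ 76.4°N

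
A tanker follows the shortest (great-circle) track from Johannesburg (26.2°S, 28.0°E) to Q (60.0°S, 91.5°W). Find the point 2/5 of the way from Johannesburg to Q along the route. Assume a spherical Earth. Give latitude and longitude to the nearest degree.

From cos δ = sin φ₁ sin φ₂ + cos φ₁ cos φ₂ cos Δλ, the central angle is δ ≈ 1.409 rad (80.7°).
Interpolate at f = 2/5 with slerp weights a = sin((1−f)δ)/sin δ ≈ 0.758, b = sin(fδ)/sin δ ≈ 0.541.
p = a·p₁ + b·p₂ ≈ (0.593, 0.049, -0.803); φ = arcsin(p_z) ≈ -53.45°, λ = atan2(p_y, p_x) ≈ 4.70°.

≈ (53°S, 5°E)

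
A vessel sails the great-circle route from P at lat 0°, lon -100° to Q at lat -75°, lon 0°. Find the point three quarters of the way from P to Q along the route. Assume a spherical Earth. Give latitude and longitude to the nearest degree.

Convert each endpoint to a unit vector on the sphere (x = cos φ cos λ, y = cos φ sin λ, z = sin φ).
The central angle between the endpoints is δ = arccos(p₁·p₂) ≈ 1.616 rad (92.6°).
Interpolate at f = 3/4 with slerp weights a = sin((1−f)δ)/sin δ ≈ 0.393, b = sin(fδ)/sin δ ≈ 0.937.
p = a·p₁ + b·p₂ ≈ (0.174, -0.387, -0.905); φ = arcsin(p_z) ≈ -64.86°, λ = atan2(p_y, p_x) ≈ -65.79°.

≈ lat -65°, lon -66°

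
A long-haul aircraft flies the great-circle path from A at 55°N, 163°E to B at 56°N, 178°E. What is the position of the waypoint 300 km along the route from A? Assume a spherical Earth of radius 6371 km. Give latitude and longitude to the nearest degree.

Convert each endpoint to a unit vector on the sphere (x = cos φ cos λ, y = cos φ sin λ, z = sin φ).
The central angle between the endpoints is δ = arccos(p₁·p₂) ≈ 0.149 rad (8.5°). The total great-circle distance is δ·R ≈ 0.149 × 6371 ≈ 949 km, so the target fraction is f = 300/949 ≈ 0.316.
Interpolate at f ≈ 0.316 with slerp weights a = sin((1−f)δ)/sin δ ≈ 0.685, b = sin(fδ)/sin δ ≈ 0.317.
p = a·p₁ + b·p₂ ≈ (-0.553, 0.121, 0.824); φ = arcsin(p_z) ≈ 55.51°, λ = atan2(p_y, p_x) ≈ 167.65°.

≈ 56°N, 168°E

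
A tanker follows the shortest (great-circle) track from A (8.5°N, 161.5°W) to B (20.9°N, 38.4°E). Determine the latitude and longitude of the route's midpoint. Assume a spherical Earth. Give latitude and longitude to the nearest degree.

≈ (56°N, 128°E)

Convert each endpoint to a unit vector on the sphere (x = cos φ cos λ, y = cos φ sin λ, z = sin φ).
The central angle between the endpoints is δ = arccos(p₁·p₂) ≈ 2.525 rad (144.7°).
Interpolate at f = 1/2 with slerp weights a = sin((1−f)δ)/sin δ ≈ 1.649, b = sin(fδ)/sin δ ≈ 1.649.
p = a·p₁ + b·p₂ ≈ (-0.339, 0.439, 0.832); φ = arcsin(p_z) ≈ 56.29°, λ = atan2(p_y, p_x) ≈ 127.68°.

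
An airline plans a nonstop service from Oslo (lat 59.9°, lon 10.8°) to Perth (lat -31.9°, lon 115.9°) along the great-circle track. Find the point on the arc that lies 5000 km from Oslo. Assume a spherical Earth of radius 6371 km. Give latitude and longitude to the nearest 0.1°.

≈ lat 35.5°, lon 70.6°

Write both endpoints as unit vectors p₁, p₂ with components (cos φ cos λ, cos φ sin λ, sin φ).
The central angle between the endpoints is δ = arccos(p₁·p₂) ≈ 2.175 rad (124.6°). The total great-circle distance is δ·R ≈ 2.175 × 6371 ≈ 13857 km, so the target fraction is f = 5000/13857 ≈ 0.361.
Interpolate at f ≈ 0.361 with slerp weights a = sin((1−f)δ)/sin δ ≈ 1.195, b = sin(fδ)/sin δ ≈ 0.859.
p = a·p₁ + b·p₂ ≈ (0.270, 0.768, 0.580); φ = arcsin(p_z) ≈ 35.48°, λ = atan2(p_y, p_x) ≈ 70.60°.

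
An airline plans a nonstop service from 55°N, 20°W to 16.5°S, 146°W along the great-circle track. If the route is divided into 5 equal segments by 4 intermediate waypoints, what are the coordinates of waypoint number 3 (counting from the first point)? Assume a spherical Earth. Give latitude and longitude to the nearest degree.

≈ 25°N, 118°W

From cos δ = sin φ₁ sin φ₂ + cos φ₁ cos φ₂ cos Δλ, the central angle is δ ≈ 2.160 rad (123.8°).
Interpolate at f = 3/5 with slerp weights a = sin((1−f)δ)/sin δ ≈ 0.915, b = sin(fδ)/sin δ ≈ 1.158.
p = a·p₁ + b·p₂ ≈ (-0.427, -0.800, 0.421); φ = arcsin(p_z) ≈ 24.87°, λ = atan2(p_y, p_x) ≈ -118.10°.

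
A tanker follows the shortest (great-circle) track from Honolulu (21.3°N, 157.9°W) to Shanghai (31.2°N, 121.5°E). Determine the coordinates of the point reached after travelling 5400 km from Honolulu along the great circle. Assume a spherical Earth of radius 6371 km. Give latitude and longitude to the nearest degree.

Convert each endpoint to a unit vector on the sphere (x = cos φ cos λ, y = cos φ sin λ, z = sin φ).
The central angle between the endpoints is δ = arccos(p₁·p₂) ≈ 1.247 rad (71.4°). The total great-circle distance is δ·R ≈ 1.247 × 6371 ≈ 7944 km, so the target fraction is f = 5400/7944 ≈ 0.680.
Interpolate at f ≈ 0.680 with slerp weights a = sin((1−f)δ)/sin δ ≈ 0.410, b = sin(fδ)/sin δ ≈ 0.791.
p = a·p₁ + b·p₂ ≈ (-0.707, 0.433, 0.559); φ = arcsin(p_z) ≈ 33.96°, λ = atan2(p_y, p_x) ≈ 148.53°.

≈ 34°N, 149°E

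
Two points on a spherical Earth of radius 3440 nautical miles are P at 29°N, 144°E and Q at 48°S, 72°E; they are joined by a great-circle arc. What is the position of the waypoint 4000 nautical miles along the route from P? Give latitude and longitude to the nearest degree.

The haversine formula gives a central angle δ ≈ 1.751 rad (100.3°) between the endpoints. The total great-circle distance is δ·R ≈ 1.751 × 3440 ≈ 6024 nmi, so the target fraction is f = 4000/6024 ≈ 0.664.
Interpolate at f ≈ 0.664 with slerp weights a = sin((1−f)δ)/sin δ ≈ 0.564, b = sin(fδ)/sin δ ≈ 0.933.
p = a·p₁ + b·p₂ ≈ (-0.206, 0.884, -0.420); φ = arcsin(p_z) ≈ -24.83°, λ = atan2(p_y, p_x) ≈ 103.14°.

≈ 25°S, 103°E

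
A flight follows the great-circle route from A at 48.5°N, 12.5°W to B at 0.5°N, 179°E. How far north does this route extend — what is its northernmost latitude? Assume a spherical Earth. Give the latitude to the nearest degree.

≈ 80°N

The great circle lies in the plane with unit normal n̂ = (p₁ × p₂)/|p₁ × p₂|.
Here n̂_z ≈ -0.172; the vertex latitude is φ_max = arccos|n̂_z| ≈ 80.1°.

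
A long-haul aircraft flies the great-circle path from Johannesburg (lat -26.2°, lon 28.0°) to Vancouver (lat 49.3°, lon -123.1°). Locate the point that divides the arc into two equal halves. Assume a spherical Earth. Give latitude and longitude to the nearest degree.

≈ lat 35°, lon -16°

Write both endpoints as unit vectors p₁, p₂ with components (cos φ cos λ, cos φ sin λ, sin φ).
The central angle between the endpoints is δ = arccos(p₁·p₂) ≈ 2.581 rad (147.9°).
Interpolate at f = 1/2 with slerp weights a = sin((1−f)δ)/sin δ ≈ 1.807, b = sin(fδ)/sin δ ≈ 1.807.
p = a·p₁ + b·p₂ ≈ (0.788, -0.226, 0.572); φ = arcsin(p_z) ≈ 34.91°, λ = atan2(p_y, p_x) ≈ -16.00°.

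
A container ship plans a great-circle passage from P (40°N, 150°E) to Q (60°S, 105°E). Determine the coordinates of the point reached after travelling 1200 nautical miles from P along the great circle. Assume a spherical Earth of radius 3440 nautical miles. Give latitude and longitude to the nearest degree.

≈ (21°N, 142°E)

Write both endpoints as unit vectors p₁, p₂ with components (cos φ cos λ, cos φ sin λ, sin φ).
The central angle between the endpoints is δ = arccos(p₁·p₂) ≈ 1.861 rad (106.6°). The total great-circle distance is δ·R ≈ 1.861 × 3440 ≈ 6401 nmi, so the target fraction is f = 1200/6401 ≈ 0.187.
Interpolate at f ≈ 0.187 with slerp weights a = sin((1−f)δ)/sin δ ≈ 1.042, b = sin(fδ)/sin δ ≈ 0.357.
p = a·p₁ + b·p₂ ≈ (-0.737, 0.571, 0.361); φ = arcsin(p_z) ≈ 21.14°, λ = atan2(p_y, p_x) ≈ 142.23°.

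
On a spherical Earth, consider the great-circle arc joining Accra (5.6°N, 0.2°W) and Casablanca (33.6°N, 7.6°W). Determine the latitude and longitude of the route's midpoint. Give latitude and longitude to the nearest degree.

Convert each endpoint to a unit vector on the sphere (x = cos φ cos λ, y = cos φ sin λ, z = sin φ).
The central angle between the endpoints is δ = arccos(p₁·p₂) ≈ 0.503 rad (28.8°).
Interpolate at f = 1/2 with slerp weights a = sin((1−f)δ)/sin δ ≈ 0.516, b = sin(fδ)/sin δ ≈ 0.516.
p = a·p₁ + b·p₂ ≈ (0.940, -0.059, 0.336); φ = arcsin(p_z) ≈ 19.64°, λ = atan2(p_y, p_x) ≈ -3.57°.

≈ 20°N, 4°W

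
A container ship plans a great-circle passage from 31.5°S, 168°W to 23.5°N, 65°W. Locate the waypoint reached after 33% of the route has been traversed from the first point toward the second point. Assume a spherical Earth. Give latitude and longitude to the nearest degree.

≈ 17°S, 130°W

From cos δ = sin φ₁ sin φ₂ + cos φ₁ cos φ₂ cos Δλ, the central angle is δ ≈ 1.965 rad (112.6°).
Interpolate at f = 0.33 with slerp weights a = sin((1−f)δ)/sin δ ≈ 1.048, b = sin(fδ)/sin δ ≈ 0.654.
p = a·p₁ + b·p₂ ≈ (-0.621, -0.730, -0.287); φ = arcsin(p_z) ≈ -16.67°, λ = atan2(p_y, p_x) ≈ -130.39°.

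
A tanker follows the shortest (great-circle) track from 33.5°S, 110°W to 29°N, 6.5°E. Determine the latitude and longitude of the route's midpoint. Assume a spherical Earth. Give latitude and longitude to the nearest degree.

≈ 4°S, 50°W

The haversine formula gives a central angle δ ≈ 2.206 rad (126.4°) between the endpoints.
Interpolate at f = 1/2 with slerp weights a = sin((1−f)δ)/sin δ ≈ 1.108, b = sin(fδ)/sin δ ≈ 1.108.
p = a·p₁ + b·p₂ ≈ (0.647, -0.759, -0.074); φ = arcsin(p_z) ≈ -4.27°, λ = atan2(p_y, p_x) ≈ -49.54°.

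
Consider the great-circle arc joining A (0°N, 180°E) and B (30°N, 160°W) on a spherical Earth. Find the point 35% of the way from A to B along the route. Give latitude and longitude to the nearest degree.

Write both endpoints as unit vectors p₁, p₂ with components (cos φ cos λ, cos φ sin λ, sin φ).
The central angle between the endpoints is δ = arccos(p₁·p₂) ≈ 0.620 rad (35.5°).
Interpolate at f = 0.35 with slerp weights a = sin((1−f)δ)/sin δ ≈ 0.675, b = sin(fδ)/sin δ ≈ 0.371.
p = a·p₁ + b·p₂ ≈ (-0.977, -0.110, 0.185); φ = arcsin(p_z) ≈ 10.68°, λ = atan2(p_y, p_x) ≈ -173.59°.

≈ (11°N, 174°W)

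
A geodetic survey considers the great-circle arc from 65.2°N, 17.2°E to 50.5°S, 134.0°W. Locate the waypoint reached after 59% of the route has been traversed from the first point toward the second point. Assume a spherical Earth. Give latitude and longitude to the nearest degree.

Write both endpoints as unit vectors p₁, p₂ with components (cos φ cos λ, cos φ sin λ, sin φ).
The central angle between the endpoints is δ = arccos(p₁·p₂) ≈ 2.777 rad (159.1°).
Interpolate at f = 0.59 with slerp weights a = sin((1−f)δ)/sin δ ≈ 2.547, b = sin(fδ)/sin δ ≈ 2.798.
p = a·p₁ + b·p₂ ≈ (-0.216, -0.964, 0.153); φ = arcsin(p_z) ≈ 8.78°, λ = atan2(p_y, p_x) ≈ -102.62°.

≈ 9°N, 103°W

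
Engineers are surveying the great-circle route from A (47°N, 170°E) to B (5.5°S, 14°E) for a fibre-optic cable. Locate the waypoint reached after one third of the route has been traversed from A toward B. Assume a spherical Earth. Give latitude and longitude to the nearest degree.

≈ (67°N, 89°E)

Convert each endpoint to a unit vector on the sphere (x = cos φ cos λ, y = cos φ sin λ, z = sin φ).
The central angle between the endpoints is δ = arccos(p₁·p₂) ≈ 2.333 rad (133.7°).
Interpolate at f = 1/3 with slerp weights a = sin((1−f)δ)/sin δ ≈ 1.382, b = sin(fδ)/sin δ ≈ 0.970.
p = a·p₁ + b·p₂ ≈ (0.008, 0.397, 0.918); φ = arcsin(p_z) ≈ 66.60°, λ = atan2(p_y, p_x) ≈ 88.80°.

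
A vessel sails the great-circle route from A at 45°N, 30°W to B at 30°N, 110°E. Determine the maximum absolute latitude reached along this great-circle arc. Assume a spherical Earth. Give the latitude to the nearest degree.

The great circle lies in the plane with unit normal n̂ = (p₁ × p₂)/|p₁ × p₂|.
Here n̂_z ≈ +0.396; the vertex latitude is φ_max = arccos|n̂_z| ≈ 66.7°.
Check via Clairaut: cos φ_max = |cos φ₁| · sin C = cos(45.0°)·sin(34.1°) ≈ 0.396, again giving ≈ 66.7°.

≈ 67°N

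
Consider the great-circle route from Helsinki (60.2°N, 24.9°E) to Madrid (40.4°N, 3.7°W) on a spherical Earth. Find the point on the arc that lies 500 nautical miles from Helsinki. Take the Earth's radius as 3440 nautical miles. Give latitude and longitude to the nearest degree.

≈ (55°N, 13°E)

Convert each endpoint to a unit vector on the sphere (x = cos φ cos λ, y = cos φ sin λ, z = sin φ).
The central angle between the endpoints is δ = arccos(p₁·p₂) ≈ 0.463 rad (26.5°). The total great-circle distance is δ·R ≈ 0.463 × 3440 ≈ 1593 nmi, so the target fraction is f = 500/1593 ≈ 0.314.
Interpolate at f ≈ 0.314 with slerp weights a = sin((1−f)δ)/sin δ ≈ 0.699, b = sin(fδ)/sin δ ≈ 0.324.
p = a·p₁ + b·p₂ ≈ (0.562, 0.130, 0.817); φ = arcsin(p_z) ≈ 54.79°, λ = atan2(p_y, p_x) ≈ 13.07°.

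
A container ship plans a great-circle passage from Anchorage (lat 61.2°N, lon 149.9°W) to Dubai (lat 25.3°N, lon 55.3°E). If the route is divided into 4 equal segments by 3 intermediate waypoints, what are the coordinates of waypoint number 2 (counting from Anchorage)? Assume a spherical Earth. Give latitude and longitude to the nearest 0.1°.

≈ lat 68.6°N, lon 79.0°E

Convert each endpoint to a unit vector on the sphere (x = cos φ cos λ, y = cos φ sin λ, z = sin φ).
The central angle between the endpoints is δ = arccos(p₁·p₂) ≈ 1.590 rad (91.1°).
Interpolate at f = 2/4 with slerp weights a = sin((1−f)δ)/sin δ ≈ 0.714, b = sin(fδ)/sin δ ≈ 0.714.
p = a·p₁ + b·p₂ ≈ (0.070, 0.358, 0.931); φ = arcsin(p_z) ≈ 68.59°, λ = atan2(p_y, p_x) ≈ 78.96°.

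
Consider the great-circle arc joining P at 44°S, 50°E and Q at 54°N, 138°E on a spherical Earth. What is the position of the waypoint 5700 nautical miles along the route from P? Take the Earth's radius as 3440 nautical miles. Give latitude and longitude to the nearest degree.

≈ 35°N, 108°E

Write both endpoints as unit vectors p₁, p₂ with components (cos φ cos λ, cos φ sin λ, sin φ).
The central angle between the endpoints is δ = arccos(p₁·p₂) ≈ 2.150 rad (123.2°). The total great-circle distance is δ·R ≈ 2.150 × 3440 ≈ 7395 nmi, so the target fraction is f = 5700/7395 ≈ 0.771.
Interpolate at f ≈ 0.771 with slerp weights a = sin((1−f)δ)/sin δ ≈ 0.565, b = sin(fδ)/sin δ ≈ 1.190.
p = a·p₁ + b·p₂ ≈ (-0.259, 0.780, 0.570); φ = arcsin(p_z) ≈ 34.77°, λ = atan2(p_y, p_x) ≈ 108.35°.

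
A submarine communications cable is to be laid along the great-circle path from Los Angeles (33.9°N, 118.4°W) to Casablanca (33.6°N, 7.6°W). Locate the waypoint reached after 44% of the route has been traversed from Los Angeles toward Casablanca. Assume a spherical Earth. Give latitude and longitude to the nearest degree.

From cos δ = sin φ₁ sin φ₂ + cos φ₁ cos φ₂ cos Δλ, the central angle is δ ≈ 1.508 rad (86.4°).
Interpolate at f = 0.44 with slerp weights a = sin((1−f)δ)/sin δ ≈ 0.749, b = sin(fδ)/sin δ ≈ 0.617.
p = a·p₁ + b·p₂ ≈ (0.214, -0.615, 0.759); φ = arcsin(p_z) ≈ 49.39°, λ = atan2(p_y, p_x) ≈ -70.83°.

≈ (49°N, 71°W)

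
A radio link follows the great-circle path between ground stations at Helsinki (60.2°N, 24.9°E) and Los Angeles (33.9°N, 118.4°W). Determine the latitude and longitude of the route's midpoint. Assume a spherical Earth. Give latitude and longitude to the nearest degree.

≈ (70°N, 84°W)

The haversine formula gives a central angle δ ≈ 1.417 rad (81.2°) between the endpoints.
Interpolate at f = 1/2 with slerp weights a = sin((1−f)δ)/sin δ ≈ 0.658, b = sin(fδ)/sin δ ≈ 0.658.
p = a·p₁ + b·p₂ ≈ (0.037, -0.343, 0.939); φ = arcsin(p_z) ≈ 69.82°, λ = atan2(p_y, p_x) ≈ -83.86°.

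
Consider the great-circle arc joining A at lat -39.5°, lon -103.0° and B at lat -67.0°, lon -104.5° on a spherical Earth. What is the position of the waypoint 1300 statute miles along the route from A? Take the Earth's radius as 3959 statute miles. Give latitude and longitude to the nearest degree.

≈ lat -58°, lon -104°

From cos δ = sin φ₁ sin φ₂ + cos φ₁ cos φ₂ cos Δλ, the central angle is δ ≈ 0.480 rad (27.5°). The total great-circle distance is δ·R ≈ 0.480 × 3959 ≈ 1901 mi, so the target fraction is f = 1300/1901 ≈ 0.684.
Interpolate at f ≈ 0.684 with slerp weights a = sin((1−f)δ)/sin δ ≈ 0.327, b = sin(fδ)/sin δ ≈ 0.698.
p = a·p₁ + b·p₂ ≈ (-0.125, -0.510, -0.851); φ = arcsin(p_z) ≈ -58.31°, λ = atan2(p_y, p_x) ≈ -103.78°.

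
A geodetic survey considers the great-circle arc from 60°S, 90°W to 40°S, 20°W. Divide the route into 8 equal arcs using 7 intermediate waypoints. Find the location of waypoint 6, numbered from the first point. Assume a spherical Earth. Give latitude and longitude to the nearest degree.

The haversine formula gives a central angle δ ≈ 0.813 rad (46.6°) between the endpoints.
Interpolate at f = 6/8 with slerp weights a = sin((1−f)δ)/sin δ ≈ 0.278, b = sin(fδ)/sin δ ≈ 0.788.
p = a·p₁ + b·p₂ ≈ (0.567, -0.345, -0.747); φ = arcsin(p_z) ≈ -48.36°, λ = atan2(p_y, p_x) ≈ -31.33°.

≈ 48°S, 31°W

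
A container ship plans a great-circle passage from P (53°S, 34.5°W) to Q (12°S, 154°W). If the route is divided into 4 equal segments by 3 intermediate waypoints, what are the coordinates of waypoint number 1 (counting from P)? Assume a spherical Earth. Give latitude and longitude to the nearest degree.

Convert each endpoint to a unit vector on the sphere (x = cos φ cos λ, y = cos φ sin λ, z = sin φ).
The central angle between the endpoints is δ = arccos(p₁·p₂) ≈ 1.695 rad (97.1°).
Interpolate at f = 1/4 with slerp weights a = sin((1−f)δ)/sin δ ≈ 0.963, b = sin(fδ)/sin δ ≈ 0.414.
p = a·p₁ + b·p₂ ≈ (0.113, -0.506, -0.855); φ = arcsin(p_z) ≈ -58.77°, λ = atan2(p_y, p_x) ≈ -77.38°.

≈ (59°S, 77°W)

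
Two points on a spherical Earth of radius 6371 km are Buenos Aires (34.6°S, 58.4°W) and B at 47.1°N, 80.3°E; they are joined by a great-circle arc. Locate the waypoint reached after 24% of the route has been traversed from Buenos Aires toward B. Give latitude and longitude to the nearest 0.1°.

Write both endpoints as unit vectors p₁, p₂ with components (cos φ cos λ, cos φ sin λ, sin φ).
The central angle between the endpoints is δ = arccos(p₁·p₂) ≈ 2.562 rad (146.8°).
Interpolate at f = 0.24 with slerp weights a = sin((1−f)δ)/sin δ ≈ 1.699, b = sin(fδ)/sin δ ≈ 1.054.
p = a·p₁ + b·p₂ ≈ (0.854, -0.484, -0.193); φ = arcsin(p_z) ≈ -11.10°, λ = atan2(p_y, p_x) ≈ -29.54°.

≈ 11.1°S, 29.5°W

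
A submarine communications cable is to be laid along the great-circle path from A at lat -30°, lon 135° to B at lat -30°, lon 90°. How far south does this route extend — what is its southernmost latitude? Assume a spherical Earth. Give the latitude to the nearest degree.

The great circle lies in the plane with unit normal n̂ = (p₁ × p₂)/|p₁ × p₂|.
Here n̂_z ≈ -0.848; the vertex latitude is φ_max = arccos|n̂_z| ≈ 32.0°.
Check via Clairaut: cos φ_max = |cos φ₁| · sin C = cos(30.0°)·sin(101.7°) ≈ 0.848, again giving ≈ 32.0°.

≈ -32°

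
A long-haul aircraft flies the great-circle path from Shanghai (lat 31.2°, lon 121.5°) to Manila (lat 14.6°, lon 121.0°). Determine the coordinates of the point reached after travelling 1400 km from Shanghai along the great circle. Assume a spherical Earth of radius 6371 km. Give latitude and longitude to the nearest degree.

Write both endpoints as unit vectors p₁, p₂ with components (cos φ cos λ, cos φ sin λ, sin φ).
The central angle between the endpoints is δ = arccos(p₁·p₂) ≈ 0.290 rad (16.6°). The total great-circle distance is δ·R ≈ 0.290 × 6371 ≈ 1847 km, so the target fraction is f = 1400/1847 ≈ 0.758.
Interpolate at f ≈ 0.758 with slerp weights a = sin((1−f)δ)/sin δ ≈ 0.245, b = sin(fδ)/sin δ ≈ 0.763.
p = a·p₁ + b·p₂ ≈ (-0.490, 0.811, 0.319); φ = arcsin(p_z) ≈ 18.61°, λ = atan2(p_y, p_x) ≈ 121.11°.

≈ lat 19°, lon 121°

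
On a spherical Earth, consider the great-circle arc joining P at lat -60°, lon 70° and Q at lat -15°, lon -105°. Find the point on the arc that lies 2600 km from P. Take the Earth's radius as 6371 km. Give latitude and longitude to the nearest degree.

From cos δ = sin φ₁ sin φ₂ + cos φ₁ cos φ₂ cos Δλ, the central angle is δ ≈ 1.831 rad (104.9°). The total great-circle distance is δ·R ≈ 1.831 × 6371 ≈ 11663 km, so the target fraction is f = 2600/11663 ≈ 0.223.
Interpolate at f ≈ 0.223 with slerp weights a = sin((1−f)δ)/sin δ ≈ 1.023, b = sin(fδ)/sin δ ≈ 0.411.
p = a·p₁ + b·p₂ ≈ (0.072, 0.098, -0.993); φ = arcsin(p_z) ≈ -83.02°, λ = atan2(p_y, p_x) ≈ 53.48°.

≈ lat -83°, lon 53°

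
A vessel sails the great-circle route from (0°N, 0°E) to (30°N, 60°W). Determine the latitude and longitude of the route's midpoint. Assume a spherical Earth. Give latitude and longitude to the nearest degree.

Write both endpoints as unit vectors p₁, p₂ with components (cos φ cos λ, cos φ sin λ, sin φ).
The central angle between the endpoints is δ = arccos(p₁·p₂) ≈ 1.123 rad (64.3°).
Interpolate at f = 1/2 with slerp weights a = sin((1−f)δ)/sin δ ≈ 0.591, b = sin(fδ)/sin δ ≈ 0.591.
p = a·p₁ + b·p₂ ≈ (0.846, -0.443, 0.295); φ = arcsin(p_z) ≈ 17.18°, λ = atan2(p_y, p_x) ≈ -27.63°.

≈ (17°N, 28°W)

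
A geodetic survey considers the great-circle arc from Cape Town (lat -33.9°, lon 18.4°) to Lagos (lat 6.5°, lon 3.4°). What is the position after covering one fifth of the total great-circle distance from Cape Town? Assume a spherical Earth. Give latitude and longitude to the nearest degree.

≈ lat -26°, lon 15°

The haversine formula gives a central angle δ ≈ 0.747 rad (42.8°) between the endpoints.
Interpolate at f = 1/5 with slerp weights a = sin((1−f)δ)/sin δ ≈ 0.828, b = sin(fδ)/sin δ ≈ 0.219.
p = a·p₁ + b·p₂ ≈ (0.870, 0.230, -0.437); φ = arcsin(p_z) ≈ -25.92°, λ = atan2(p_y, p_x) ≈ 14.81°.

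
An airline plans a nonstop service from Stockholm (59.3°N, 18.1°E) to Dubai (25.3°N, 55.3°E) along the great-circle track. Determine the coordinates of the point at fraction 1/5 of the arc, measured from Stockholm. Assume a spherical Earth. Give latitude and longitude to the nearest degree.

≈ 54°N, 30°E

The haversine formula gives a central angle δ ≈ 0.745 rad (42.7°) between the endpoints.
Interpolate at f = 1/5 with slerp weights a = sin((1−f)δ)/sin δ ≈ 0.828, b = sin(fδ)/sin δ ≈ 0.219.
p = a·p₁ + b·p₂ ≈ (0.514, 0.294, 0.805); φ = arcsin(p_z) ≈ 53.66°, λ = atan2(p_y, p_x) ≈ 29.75°.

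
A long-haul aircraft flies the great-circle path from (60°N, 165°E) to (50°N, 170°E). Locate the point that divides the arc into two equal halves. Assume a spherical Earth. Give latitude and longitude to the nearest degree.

≈ (55°N, 168°E)

Convert each endpoint to a unit vector on the sphere (x = cos φ cos λ, y = cos φ sin λ, z = sin φ).
The central angle between the endpoints is δ = arccos(p₁·p₂) ≈ 0.181 rad (10.4°).
Interpolate at f = 1/2 with slerp weights a = sin((1−f)δ)/sin δ ≈ 0.502, b = sin(fδ)/sin δ ≈ 0.502.
p = a·p₁ + b·p₂ ≈ (-0.560, 0.121, 0.819); φ = arcsin(p_z) ≈ 55.03°, λ = atan2(p_y, p_x) ≈ 167.81°.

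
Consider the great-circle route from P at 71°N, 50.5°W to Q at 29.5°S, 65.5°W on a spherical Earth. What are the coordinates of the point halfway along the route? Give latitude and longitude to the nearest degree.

≈ 21°N, 61°W

Convert each endpoint to a unit vector on the sphere (x = cos φ cos λ, y = cos φ sin λ, z = sin φ).
The central angle between the endpoints is δ = arccos(p₁·p₂) ≈ 1.764 rad (101.1°).
Interpolate at f = 1/2 with slerp weights a = sin((1−f)δ)/sin δ ≈ 0.787, b = sin(fδ)/sin δ ≈ 0.787.
p = a·p₁ + b·p₂ ≈ (0.447, -0.821, 0.356); φ = arcsin(p_z) ≈ 20.88°, λ = atan2(p_y, p_x) ≈ -61.43°.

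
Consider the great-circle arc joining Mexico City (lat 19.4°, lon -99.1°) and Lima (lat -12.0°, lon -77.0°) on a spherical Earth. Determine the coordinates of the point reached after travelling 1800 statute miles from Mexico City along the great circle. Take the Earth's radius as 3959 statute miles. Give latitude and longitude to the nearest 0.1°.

Convert each endpoint to a unit vector on the sphere (x = cos φ cos λ, y = cos φ sin λ, z = sin φ).
The central angle between the endpoints is δ = arccos(p₁·p₂) ≈ 0.667 rad (38.2°). The total great-circle distance is δ·R ≈ 0.667 × 3959 ≈ 2640 mi, so the target fraction is f = 1800/2640 ≈ 0.682.
Interpolate at f ≈ 0.682 with slerp weights a = sin((1−f)δ)/sin δ ≈ 0.341, b = sin(fδ)/sin δ ≈ 0.710.
p = a·p₁ + b·p₂ ≈ (0.105, -0.994, -0.035); φ = arcsin(p_z) ≈ -1.98°, λ = atan2(p_y, p_x) ≈ -83.94°.

≈ lat -2.0°, lon -83.9°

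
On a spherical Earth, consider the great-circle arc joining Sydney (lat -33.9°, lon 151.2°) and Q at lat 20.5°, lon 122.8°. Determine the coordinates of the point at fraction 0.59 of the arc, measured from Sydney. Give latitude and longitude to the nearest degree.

Convert each endpoint to a unit vector on the sphere (x = cos φ cos λ, y = cos φ sin λ, z = sin φ).
The central angle between the endpoints is δ = arccos(p₁·p₂) ≈ 1.060 rad (60.8°).
Interpolate at f = 0.59 with slerp weights a = sin((1−f)δ)/sin δ ≈ 0.483, b = sin(fδ)/sin δ ≈ 0.671.
p = a·p₁ + b·p₂ ≈ (-0.692, 0.721, -0.034); φ = arcsin(p_z) ≈ -1.96°, λ = atan2(p_y, p_x) ≈ 133.79°.

≈ lat -2°, lon 134°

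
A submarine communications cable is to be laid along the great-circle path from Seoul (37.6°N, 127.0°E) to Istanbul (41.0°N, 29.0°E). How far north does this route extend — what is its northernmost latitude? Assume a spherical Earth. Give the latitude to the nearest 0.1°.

≈ 51.4°N

The great circle lies in the plane with unit normal n̂ = (p₁ × p₂)/|p₁ × p₂|.
Here n̂_z ≈ -0.624; the vertex latitude is φ_max = arccos|n̂_z| ≈ 51.4°.
Check via Clairaut: cos φ_max = |cos φ₁| · sin C = cos(37.6°)·sin(52.0°) ≈ 0.624, again giving ≈ 51.4°.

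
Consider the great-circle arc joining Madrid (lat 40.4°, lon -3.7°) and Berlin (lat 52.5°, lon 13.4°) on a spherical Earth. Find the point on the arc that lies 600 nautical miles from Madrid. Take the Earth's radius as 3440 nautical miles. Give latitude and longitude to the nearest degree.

Write both endpoints as unit vectors p₁, p₂ with components (cos φ cos λ, cos φ sin λ, sin φ).
The central angle between the endpoints is δ = arccos(p₁·p₂) ≈ 0.293 rad (16.8°). The total great-circle distance is δ·R ≈ 0.293 × 3440 ≈ 1009 nmi, so the target fraction is f = 600/1009 ≈ 0.595.
Interpolate at f ≈ 0.595 with slerp weights a = sin((1−f)δ)/sin δ ≈ 0.410, b = sin(fδ)/sin δ ≈ 0.600.
p = a·p₁ + b·p₂ ≈ (0.667, 0.065, 0.742); φ = arcsin(p_z) ≈ 47.91°, λ = atan2(p_y, p_x) ≈ 5.52°.

≈ lat 48°, lon 6°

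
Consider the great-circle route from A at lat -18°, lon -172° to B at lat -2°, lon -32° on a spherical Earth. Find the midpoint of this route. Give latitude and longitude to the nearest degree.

≈ lat -27°, lon -98°

Write both endpoints as unit vectors p₁, p₂ with components (cos φ cos λ, cos φ sin λ, sin φ).
The central angle between the endpoints is δ = arccos(p₁·p₂) ≈ 2.371 rad (135.8°).
Interpolate at f = 1/2 with slerp weights a = sin((1−f)δ)/sin δ ≈ 1.330, b = sin(fδ)/sin δ ≈ 1.330.
p = a·p₁ + b·p₂ ≈ (-0.125, -0.880, -0.457); φ = arcsin(p_z) ≈ -27.22°, λ = atan2(p_y, p_x) ≈ -98.10°.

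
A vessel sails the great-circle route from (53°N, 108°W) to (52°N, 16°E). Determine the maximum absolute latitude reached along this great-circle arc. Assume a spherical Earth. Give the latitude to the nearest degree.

≈ 70°N

The great circle lies in the plane with unit normal n̂ = (p₁ × p₂)/|p₁ × p₂|.
Here n̂_z ≈ +0.339; the vertex latitude is φ_max = arccos|n̂_z| ≈ 70.2°.
Check via Clairaut: cos φ_max = |cos φ₁| · sin C = cos(53.0°)·sin(34.3°) ≈ 0.339, again giving ≈ 70.2°.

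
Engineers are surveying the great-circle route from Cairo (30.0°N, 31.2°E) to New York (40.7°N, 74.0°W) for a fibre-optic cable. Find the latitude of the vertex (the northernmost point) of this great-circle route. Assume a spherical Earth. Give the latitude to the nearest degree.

The great circle lies in the plane with unit normal n̂ = (p₁ × p₂)/|p₁ × p₂|.
Here n̂_z ≈ -0.641; the vertex latitude is φ_max = arccos|n̂_z| ≈ 50.1°.

≈ 50°N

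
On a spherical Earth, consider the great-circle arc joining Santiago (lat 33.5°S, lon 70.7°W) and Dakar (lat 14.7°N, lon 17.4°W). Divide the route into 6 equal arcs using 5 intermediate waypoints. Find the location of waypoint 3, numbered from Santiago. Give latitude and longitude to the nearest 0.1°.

≈ lat 10.5°S, lon 41.9°W

Write both endpoints as unit vectors p₁, p₂ with components (cos φ cos λ, cos φ sin λ, sin φ).
The central angle between the endpoints is δ = arccos(p₁·p₂) ≈ 1.222 rad (70.0°).
Interpolate at f = 3/6 with slerp weights a = sin((1−f)δ)/sin δ ≈ 0.610, b = sin(fδ)/sin δ ≈ 0.610.
p = a·p₁ + b·p₂ ≈ (0.732, -0.657, -0.182); φ = arcsin(p_z) ≈ -10.49°, λ = atan2(p_y, p_x) ≈ -41.92°.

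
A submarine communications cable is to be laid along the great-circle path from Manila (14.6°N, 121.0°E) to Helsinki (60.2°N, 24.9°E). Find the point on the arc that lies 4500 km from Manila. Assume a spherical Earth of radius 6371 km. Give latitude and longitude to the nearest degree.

≈ (47°N, 92°E)

Convert each endpoint to a unit vector on the sphere (x = cos φ cos λ, y = cos φ sin λ, z = sin φ).
The central angle between the endpoints is δ = arccos(p₁·p₂) ≈ 1.402 rad (80.3°). The total great-circle distance is δ·R ≈ 1.402 × 6371 ≈ 8934 km, so the target fraction is f = 4500/8934 ≈ 0.504.
Interpolate at f ≈ 0.504 with slerp weights a = sin((1−f)δ)/sin δ ≈ 0.650, b = sin(fδ)/sin δ ≈ 0.658.
p = a·p₁ + b·p₂ ≈ (-0.027, 0.677, 0.735); φ = arcsin(p_z) ≈ 47.33°, λ = atan2(p_y, p_x) ≈ 92.32°.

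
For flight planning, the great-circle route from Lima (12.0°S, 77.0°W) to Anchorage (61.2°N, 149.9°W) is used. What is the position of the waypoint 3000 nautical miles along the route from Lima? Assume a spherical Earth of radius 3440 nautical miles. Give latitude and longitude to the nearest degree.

≈ 32°N, 102°W

Convert each endpoint to a unit vector on the sphere (x = cos φ cos λ, y = cos φ sin λ, z = sin φ).
The central angle between the endpoints is δ = arccos(p₁·p₂) ≈ 1.614 rad (92.5°). The total great-circle distance is δ·R ≈ 1.614 × 3440 ≈ 5554 nmi, so the target fraction is f = 3000/5554 ≈ 0.540.
Interpolate at f ≈ 0.540 with slerp weights a = sin((1−f)δ)/sin δ ≈ 0.677, b = sin(fδ)/sin δ ≈ 0.766.
p = a·p₁ + b·p₂ ≈ (-0.171, -0.830, 0.531); φ = arcsin(p_z) ≈ 32.07°, λ = atan2(p_y, p_x) ≈ -101.61°.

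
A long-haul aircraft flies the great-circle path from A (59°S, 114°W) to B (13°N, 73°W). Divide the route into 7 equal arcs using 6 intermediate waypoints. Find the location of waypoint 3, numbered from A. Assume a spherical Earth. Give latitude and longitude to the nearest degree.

Write both endpoints as unit vectors p₁, p₂ with components (cos φ cos λ, cos φ sin λ, sin φ).
The central angle between the endpoints is δ = arccos(p₁·p₂) ≈ 1.384 rad (79.3°).
Interpolate at f = 3/7 with slerp weights a = sin((1−f)δ)/sin δ ≈ 0.723, b = sin(fδ)/sin δ ≈ 0.569.
p = a·p₁ + b·p₂ ≈ (0.010, -0.870, -0.492); φ = arcsin(p_z) ≈ -29.48°, λ = atan2(p_y, p_x) ≈ -89.31°.

≈ (29°S, 89°W)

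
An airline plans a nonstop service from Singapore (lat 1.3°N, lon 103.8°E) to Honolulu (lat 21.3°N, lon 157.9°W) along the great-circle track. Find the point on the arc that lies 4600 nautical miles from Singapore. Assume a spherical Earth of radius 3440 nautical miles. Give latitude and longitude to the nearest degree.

Convert each endpoint to a unit vector on the sphere (x = cos φ cos λ, y = cos φ sin λ, z = sin φ).
The central angle between the endpoints is δ = arccos(p₁·p₂) ≈ 1.697 rad (97.3°). The total great-circle distance is δ·R ≈ 1.697 × 3440 ≈ 5839 nmi, so the target fraction is f = 4600/5839 ≈ 0.788.
Interpolate at f ≈ 0.788 with slerp weights a = sin((1−f)δ)/sin δ ≈ 0.355, b = sin(fδ)/sin δ ≈ 0.981.
p = a·p₁ + b·p₂ ≈ (-0.931, 0.001, 0.364); φ = arcsin(p_z) ≈ 21.36°, λ = atan2(p_y, p_x) ≈ 179.93°.

≈ lat 21°N, lon 180°E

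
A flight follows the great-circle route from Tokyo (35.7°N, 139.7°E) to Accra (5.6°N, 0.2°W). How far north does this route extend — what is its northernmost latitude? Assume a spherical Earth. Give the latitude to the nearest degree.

The great circle lies in the plane with unit normal n̂ = (p₁ × p₂)/|p₁ × p₂|.
Here n̂_z ≈ -0.629; the vertex latitude is φ_max = arccos|n̂_z| ≈ 51.0°.
Check via Clairaut: cos φ_max = |cos φ₁| · sin C = cos(35.7°)·sin(50.8°) ≈ 0.629, again giving ≈ 51.0°.

≈ 51°N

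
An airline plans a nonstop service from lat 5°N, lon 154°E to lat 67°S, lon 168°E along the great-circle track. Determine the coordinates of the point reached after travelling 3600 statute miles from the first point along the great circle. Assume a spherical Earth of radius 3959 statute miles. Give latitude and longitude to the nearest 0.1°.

≈ lat 46.8°S, lon 160.6°E

Convert each endpoint to a unit vector on the sphere (x = cos φ cos λ, y = cos φ sin λ, z = sin φ).
The central angle between the endpoints is δ = arccos(p₁·p₂) ≈ 1.269 rad (72.7°). The total great-circle distance is δ·R ≈ 1.269 × 3959 ≈ 5023 mi, so the target fraction is f = 3600/5023 ≈ 0.717.
Interpolate at f ≈ 0.717 with slerp weights a = sin((1−f)δ)/sin δ ≈ 0.368, b = sin(fδ)/sin δ ≈ 0.826.
p = a·p₁ + b·p₂ ≈ (-0.646, 0.228, -0.729); φ = arcsin(p_z) ≈ -46.78°, λ = atan2(p_y, p_x) ≈ 160.55°.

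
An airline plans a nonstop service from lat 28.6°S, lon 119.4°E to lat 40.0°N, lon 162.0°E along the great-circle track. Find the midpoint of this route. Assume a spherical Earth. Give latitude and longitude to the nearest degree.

≈ lat 6°N, lon 139°E

Write both endpoints as unit vectors p₁, p₂ with components (cos φ cos λ, cos φ sin λ, sin φ).
The central angle between the endpoints is δ = arccos(p₁·p₂) ≈ 1.382 rad (79.2°).
Interpolate at f = 1/2 with slerp weights a = sin((1−f)δ)/sin δ ≈ 0.649, b = sin(fδ)/sin δ ≈ 0.649.
p = a·p₁ + b·p₂ ≈ (-0.752, 0.650, 0.106); φ = arcsin(p_z) ≈ 6.11°, λ = atan2(p_y, p_x) ≈ 139.18°.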